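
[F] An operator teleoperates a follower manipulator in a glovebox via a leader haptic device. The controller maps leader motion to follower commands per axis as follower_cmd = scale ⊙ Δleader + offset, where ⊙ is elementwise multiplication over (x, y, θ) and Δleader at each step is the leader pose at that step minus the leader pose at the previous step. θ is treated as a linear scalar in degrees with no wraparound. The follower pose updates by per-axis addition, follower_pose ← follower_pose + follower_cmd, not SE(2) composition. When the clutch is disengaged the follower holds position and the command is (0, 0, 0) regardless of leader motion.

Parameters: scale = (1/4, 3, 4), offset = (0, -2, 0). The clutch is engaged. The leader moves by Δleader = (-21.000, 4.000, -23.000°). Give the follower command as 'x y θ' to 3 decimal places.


axis x: 1/4·-21.000 + 0 = -5.250
axis y: 3·4.000 + -2 = 10.000
axis θ: 4·-23.000 + 0 = -92.000

-5.250 10.000 -92.000


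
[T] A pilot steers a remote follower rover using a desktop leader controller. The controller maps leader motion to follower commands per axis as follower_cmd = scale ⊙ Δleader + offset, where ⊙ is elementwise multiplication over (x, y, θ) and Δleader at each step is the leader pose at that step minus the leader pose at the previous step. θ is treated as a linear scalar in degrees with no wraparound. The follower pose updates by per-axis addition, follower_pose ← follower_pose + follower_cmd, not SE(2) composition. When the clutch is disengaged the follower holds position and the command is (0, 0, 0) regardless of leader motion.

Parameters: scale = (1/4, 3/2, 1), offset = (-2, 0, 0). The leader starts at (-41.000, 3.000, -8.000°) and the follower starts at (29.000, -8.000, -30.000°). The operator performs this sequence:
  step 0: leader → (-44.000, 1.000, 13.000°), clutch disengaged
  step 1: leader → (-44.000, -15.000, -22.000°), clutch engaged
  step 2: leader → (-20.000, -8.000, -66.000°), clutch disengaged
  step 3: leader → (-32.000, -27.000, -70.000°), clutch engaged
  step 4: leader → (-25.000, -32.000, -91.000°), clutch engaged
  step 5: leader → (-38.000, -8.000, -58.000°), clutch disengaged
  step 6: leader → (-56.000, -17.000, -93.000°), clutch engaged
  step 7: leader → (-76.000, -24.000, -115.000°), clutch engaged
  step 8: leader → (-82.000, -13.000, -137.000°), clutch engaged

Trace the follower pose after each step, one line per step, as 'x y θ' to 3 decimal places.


29.000 -8.000 -30.000
27.000 -32.000 -65.000
27.000 -32.000 -65.000
22.000 -60.500 -69.000
21.750 -68.000 -90.000
21.750 -68.000 -90.000
15.250 -81.500 -125.000
8.250 -92.000 -147.000
4.750 -75.500 -169.000

step 0: Δleader=(-3.000, -2.000, 21.000°), disengaged; cmd=(0,0,0) → follower holds at (29.000, -8.000, -30.000°)
step 1: Δleader=(0.000, -16.000, -35.000°), engaged; cmd=(-2.000, -24.000, -35.000°) → follower=(27.000, -32.000, -65.000°)
step 2: Δleader=(24.000, 7.000, -44.000°), disengaged; cmd=(0,0,0) → follower holds at (27.000, -32.000, -65.000°)
step 3: Δleader=(-12.000, -19.000, -4.000°), engaged; cmd=(-5.000, -28.500, -4.000°) → follower=(22.000, -60.500, -69.000°)
step 4: Δleader=(7.000, -5.000, -21.000°), engaged; cmd=(-0.250, -7.500, -21.000°) → follower=(21.750, -68.000, -90.000°)
step 5: Δleader=(-13.000, 24.000, 33.000°), disengaged; cmd=(0,0,0) → follower holds at (21.750, -68.000, -90.000°)
step 6: Δleader=(-18.000, -9.000, -35.000°), engaged; cmd=(-6.500, -13.500, -35.000°) → follower=(15.250, -81.500, -125.000°)
step 7: Δleader=(-20.000, -7.000, -22.000°), engaged; cmd=(-7.000, -10.500, -22.000°) → follower=(8.250, -92.000, -147.000°)
step 8: Δleader=(-6.000, 11.000, -22.000°), engaged; cmd=(-3.500, 16.500, -22.000°) → follower=(4.750, -75.500, -169.000°)


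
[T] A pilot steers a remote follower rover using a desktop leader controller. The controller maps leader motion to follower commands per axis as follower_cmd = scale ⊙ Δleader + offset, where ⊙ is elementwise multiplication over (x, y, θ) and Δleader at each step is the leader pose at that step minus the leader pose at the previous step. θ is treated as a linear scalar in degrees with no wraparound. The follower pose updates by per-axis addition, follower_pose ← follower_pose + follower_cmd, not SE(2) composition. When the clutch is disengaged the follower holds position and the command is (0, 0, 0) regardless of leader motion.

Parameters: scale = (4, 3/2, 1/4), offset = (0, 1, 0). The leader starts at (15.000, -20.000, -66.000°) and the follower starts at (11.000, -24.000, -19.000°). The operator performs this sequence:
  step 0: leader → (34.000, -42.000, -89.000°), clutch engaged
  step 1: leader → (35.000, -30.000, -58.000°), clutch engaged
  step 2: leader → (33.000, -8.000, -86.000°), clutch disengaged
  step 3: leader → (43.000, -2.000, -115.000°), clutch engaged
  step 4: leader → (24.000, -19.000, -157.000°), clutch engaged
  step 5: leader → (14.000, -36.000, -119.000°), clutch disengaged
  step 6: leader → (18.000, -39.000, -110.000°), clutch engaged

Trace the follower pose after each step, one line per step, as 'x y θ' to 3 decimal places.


87.000 -56.000 -24.750
91.000 -37.000 -17.000
91.000 -37.000 -17.000
131.000 -27.000 -24.250
55.000 -51.500 -34.750
55.000 -51.500 -34.750
71.000 -55.000 -32.500

step 0: Δleader=(19.000, -22.000, -23.000°), engaged; cmd=(76.000, -32.000, -5.750°) → follower=(87.000, -56.000, -24.750°)
step 1: Δleader=(1.000, 12.000, 31.000°), engaged; cmd=(4.000, 19.000, 7.750°) → follower=(91.000, -37.000, -17.000°)
step 2: Δleader=(-2.000, 22.000, -28.000°), disengaged; cmd=(0,0,0) → follower holds at (91.000, -37.000, -17.000°)
step 3: Δleader=(10.000, 6.000, -29.000°), engaged; cmd=(40.000, 10.000, -7.250°) → follower=(131.000, -27.000, -24.250°)
step 4: Δleader=(-19.000, -17.000, -42.000°), engaged; cmd=(-76.000, -24.500, -10.500°) → follower=(55.000, -51.500, -34.750°)
step 5: Δleader=(-10.000, -17.000, 38.000°), disengaged; cmd=(0,0,0) → follower holds at (55.000, -51.500, -34.750°)
step 6: Δleader=(4.000, -3.000, 9.000°), engaged; cmd=(16.000, -3.500, 2.250°) → follower=(71.000, -55.000, -32.500°)


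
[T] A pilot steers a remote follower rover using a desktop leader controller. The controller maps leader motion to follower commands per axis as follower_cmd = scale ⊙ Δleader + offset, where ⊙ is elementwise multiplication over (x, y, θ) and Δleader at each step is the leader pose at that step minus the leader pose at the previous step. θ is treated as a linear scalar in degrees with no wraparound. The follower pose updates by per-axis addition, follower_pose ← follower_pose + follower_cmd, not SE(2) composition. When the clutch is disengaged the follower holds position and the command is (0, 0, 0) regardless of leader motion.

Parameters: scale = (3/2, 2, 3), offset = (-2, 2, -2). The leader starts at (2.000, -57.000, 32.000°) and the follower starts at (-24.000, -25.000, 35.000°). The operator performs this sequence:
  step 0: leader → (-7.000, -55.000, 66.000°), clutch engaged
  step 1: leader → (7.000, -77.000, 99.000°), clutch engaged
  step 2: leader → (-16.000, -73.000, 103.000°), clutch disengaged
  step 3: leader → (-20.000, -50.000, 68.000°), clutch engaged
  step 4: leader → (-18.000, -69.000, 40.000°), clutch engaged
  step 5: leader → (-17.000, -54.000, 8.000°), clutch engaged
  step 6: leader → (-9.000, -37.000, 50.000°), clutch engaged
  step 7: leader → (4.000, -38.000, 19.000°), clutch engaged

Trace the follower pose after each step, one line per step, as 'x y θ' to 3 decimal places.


-39.500 -19.000 135.000
-20.500 -61.000 232.000
-20.500 -61.000 232.000
-28.500 -13.000 125.000
-27.500 -49.000 39.000
-28.000 -17.000 -59.000
-18.000 19.000 65.000
-0.500 19.000 -30.000

step 0: Δleader=(-9.000, 2.000, 34.000°), engaged; cmd=(-15.500, 6.000, 100.000°) → follower=(-39.500, -19.000, 135.000°)
step 1: Δleader=(14.000, -22.000, 33.000°), engaged; cmd=(19.000, -42.000, 97.000°) → follower=(-20.500, -61.000, 232.000°)
step 2: Δleader=(-23.000, 4.000, 4.000°), disengaged; cmd=(0,0,0) → follower holds at (-20.500, -61.000, 232.000°)
step 3: Δleader=(-4.000, 23.000, -35.000°), engaged; cmd=(-8.000, 48.000, -107.000°) → follower=(-28.500, -13.000, 125.000°)
step 4: Δleader=(2.000, -19.000, -28.000°), engaged; cmd=(1.000, -36.000, -86.000°) → follower=(-27.500, -49.000, 39.000°)
step 5: Δleader=(1.000, 15.000, -32.000°), engaged; cmd=(-0.500, 32.000, -98.000°) → follower=(-28.000, -17.000, -59.000°)
step 6: Δleader=(8.000, 17.000, 42.000°), engaged; cmd=(10.000, 36.000, 124.000°) → follower=(-18.000, 19.000, 65.000°)
step 7: Δleader=(13.000, -1.000, -31.000°), engaged; cmd=(17.500, 0.000, -95.000°) → follower=(-0.500, 19.000, -30.000°)


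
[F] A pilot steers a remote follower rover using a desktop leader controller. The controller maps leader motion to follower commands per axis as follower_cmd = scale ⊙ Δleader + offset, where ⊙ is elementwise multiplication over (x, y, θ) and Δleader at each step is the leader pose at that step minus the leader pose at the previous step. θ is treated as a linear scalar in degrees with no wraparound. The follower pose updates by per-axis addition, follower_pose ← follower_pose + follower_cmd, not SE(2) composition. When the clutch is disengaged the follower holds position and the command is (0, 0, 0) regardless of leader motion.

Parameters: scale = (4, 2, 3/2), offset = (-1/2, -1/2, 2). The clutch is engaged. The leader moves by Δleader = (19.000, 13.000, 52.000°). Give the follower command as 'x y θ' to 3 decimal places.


axis x: 4·19.000 + -1/2 = 75.500
axis y: 2·13.000 + -1/2 = 25.500
axis θ: 3/2·52.000 + 2 = 80.000

75.500 25.500 80.000


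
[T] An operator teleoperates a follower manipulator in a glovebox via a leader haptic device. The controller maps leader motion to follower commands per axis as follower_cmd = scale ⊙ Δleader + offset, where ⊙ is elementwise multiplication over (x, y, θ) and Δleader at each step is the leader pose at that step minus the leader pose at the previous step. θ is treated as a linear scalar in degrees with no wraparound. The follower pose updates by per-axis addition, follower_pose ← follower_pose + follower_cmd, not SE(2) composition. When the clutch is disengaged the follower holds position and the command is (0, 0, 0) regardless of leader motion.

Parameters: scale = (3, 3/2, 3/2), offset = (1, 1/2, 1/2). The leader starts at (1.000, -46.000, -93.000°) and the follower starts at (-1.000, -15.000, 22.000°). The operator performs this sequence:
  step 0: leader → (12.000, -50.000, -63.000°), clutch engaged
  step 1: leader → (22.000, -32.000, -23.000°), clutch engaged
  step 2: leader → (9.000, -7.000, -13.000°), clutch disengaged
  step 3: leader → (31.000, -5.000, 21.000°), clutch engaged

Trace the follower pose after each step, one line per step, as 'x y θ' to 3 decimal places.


step 0: Δleader=(11.000, -4.000, 30.000°), engaged; cmd=(34.000, -5.500, 45.500°) → follower=(33.000, -20.500, 67.500°)
step 1: Δleader=(10.000, 18.000, 40.000°), engaged; cmd=(31.000, 27.500, 60.500°) → follower=(64.000, 7.000, 128.000°)
step 2: Δleader=(-13.000, 25.000, 10.000°), disengaged; cmd=(0,0,0) → follower holds at (64.000, 7.000, 128.000°)
step 3: Δleader=(22.000, 2.000, 34.000°), engaged; cmd=(67.000, 3.500, 51.500°) → follower=(131.000, 10.500, 179.500°)

33.000 -20.500 67.500
64.000 7.000 128.000
64.000 7.000 128.000
131.000 10.500 179.500


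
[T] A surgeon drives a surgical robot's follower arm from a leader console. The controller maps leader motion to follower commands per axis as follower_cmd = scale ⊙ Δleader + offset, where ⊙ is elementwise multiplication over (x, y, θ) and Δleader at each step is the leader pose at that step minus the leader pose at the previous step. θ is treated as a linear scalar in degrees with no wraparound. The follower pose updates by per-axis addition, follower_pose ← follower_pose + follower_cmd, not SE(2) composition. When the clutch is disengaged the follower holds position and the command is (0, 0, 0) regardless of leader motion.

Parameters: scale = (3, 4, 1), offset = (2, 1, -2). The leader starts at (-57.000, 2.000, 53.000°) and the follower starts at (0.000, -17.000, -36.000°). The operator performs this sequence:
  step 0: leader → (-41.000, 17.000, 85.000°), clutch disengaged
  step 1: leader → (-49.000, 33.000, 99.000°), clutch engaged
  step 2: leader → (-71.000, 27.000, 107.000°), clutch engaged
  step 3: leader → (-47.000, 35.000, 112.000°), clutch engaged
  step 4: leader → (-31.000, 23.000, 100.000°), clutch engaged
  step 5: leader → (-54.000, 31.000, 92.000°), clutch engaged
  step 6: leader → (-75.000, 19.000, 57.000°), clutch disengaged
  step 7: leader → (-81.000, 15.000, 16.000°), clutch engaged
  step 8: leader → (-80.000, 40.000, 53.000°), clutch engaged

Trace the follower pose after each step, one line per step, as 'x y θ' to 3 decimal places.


step 0: Δleader=(16.000, 15.000, 32.000°), disengaged; cmd=(0,0,0) → follower holds at (0.000, -17.000, -36.000°)
step 1: Δleader=(-8.000, 16.000, 14.000°), engaged; cmd=(-22.000, 65.000, 12.000°) → follower=(-22.000, 48.000, -24.000°)
step 2: Δleader=(-22.000, -6.000, 8.000°), engaged; cmd=(-64.000, -23.000, 6.000°) → follower=(-86.000, 25.000, -18.000°)
step 3: Δleader=(24.000, 8.000, 5.000°), engaged; cmd=(74.000, 33.000, 3.000°) → follower=(-12.000, 58.000, -15.000°)
step 4: Δleader=(16.000, -12.000, -12.000°), engaged; cmd=(50.000, -47.000, -14.000°) → follower=(38.000, 11.000, -29.000°)
step 5: Δleader=(-23.000, 8.000, -8.000°), engaged; cmd=(-67.000, 33.000, -10.000°) → follower=(-29.000, 44.000, -39.000°)
step 6: Δleader=(-21.000, -12.000, -35.000°), disengaged; cmd=(0,0,0) → follower holds at (-29.000, 44.000, -39.000°)
step 7: Δleader=(-6.000, -4.000, -41.000°), engaged; cmd=(-16.000, -15.000, -43.000°) → follower=(-45.000, 29.000, -82.000°)
step 8: Δleader=(1.000, 25.000, 37.000°), engaged; cmd=(5.000, 101.000, 35.000°) → follower=(-40.000, 130.000, -47.000°)

0.000 -17.000 -36.000
-22.000 48.000 -24.000
-86.000 25.000 -18.000
-12.000 58.000 -15.000
38.000 11.000 -29.000
-29.000 44.000 -39.000
-29.000 44.000 -39.000
-45.000 29.000 -82.000
-40.000 130.000 -47.000


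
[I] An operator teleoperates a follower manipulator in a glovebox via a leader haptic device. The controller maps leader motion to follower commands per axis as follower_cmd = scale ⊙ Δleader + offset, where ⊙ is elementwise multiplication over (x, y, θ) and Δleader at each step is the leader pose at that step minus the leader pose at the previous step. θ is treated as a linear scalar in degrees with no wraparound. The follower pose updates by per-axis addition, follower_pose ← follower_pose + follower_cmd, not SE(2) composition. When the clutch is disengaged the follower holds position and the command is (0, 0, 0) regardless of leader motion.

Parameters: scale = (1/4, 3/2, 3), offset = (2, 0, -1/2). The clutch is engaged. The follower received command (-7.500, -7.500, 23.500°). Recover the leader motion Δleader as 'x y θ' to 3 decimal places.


-38.000 -5.000 8.000

axis x: (-7.500 − 2) / (1/4) = -38.000
axis y: (-7.500 − 0) / (3/2) = -5.000
axis θ: (23.500 − -1/2) / (3) = 8.000


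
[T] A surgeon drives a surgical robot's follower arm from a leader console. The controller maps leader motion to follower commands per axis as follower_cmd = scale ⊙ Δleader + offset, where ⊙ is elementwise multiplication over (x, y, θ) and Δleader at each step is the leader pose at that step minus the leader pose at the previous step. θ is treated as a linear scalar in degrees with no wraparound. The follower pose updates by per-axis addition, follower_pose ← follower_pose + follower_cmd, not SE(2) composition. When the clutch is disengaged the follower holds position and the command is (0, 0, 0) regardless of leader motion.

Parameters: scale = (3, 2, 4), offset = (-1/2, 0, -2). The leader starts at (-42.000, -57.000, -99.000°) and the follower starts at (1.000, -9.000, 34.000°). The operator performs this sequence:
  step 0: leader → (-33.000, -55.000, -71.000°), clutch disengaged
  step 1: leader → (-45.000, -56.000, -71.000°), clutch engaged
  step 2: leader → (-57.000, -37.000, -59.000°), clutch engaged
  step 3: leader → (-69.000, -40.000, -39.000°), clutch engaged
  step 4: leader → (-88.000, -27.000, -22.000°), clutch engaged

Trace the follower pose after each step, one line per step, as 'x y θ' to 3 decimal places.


1.000 -9.000 34.000
-35.500 -11.000 32.000
-72.000 27.000 78.000
-108.500 21.000 156.000
-166.000 47.000 222.000

step 0: Δleader=(9.000, 2.000, 28.000°), disengaged; cmd=(0,0,0) → follower holds at (1.000, -9.000, 34.000°)
step 1: Δleader=(-12.000, -1.000, 0.000°), engaged; cmd=(-36.500, -2.000, -2.000°) → follower=(-35.500, -11.000, 32.000°)
step 2: Δleader=(-12.000, 19.000, 12.000°), engaged; cmd=(-36.500, 38.000, 46.000°) → follower=(-72.000, 27.000, 78.000°)
step 3: Δleader=(-12.000, -3.000, 20.000°), engaged; cmd=(-36.500, -6.000, 78.000°) → follower=(-108.500, 21.000, 156.000°)
step 4: Δleader=(-19.000, 13.000, 17.000°), engaged; cmd=(-57.500, 26.000, 66.000°) → follower=(-166.000, 47.000, 222.000°)


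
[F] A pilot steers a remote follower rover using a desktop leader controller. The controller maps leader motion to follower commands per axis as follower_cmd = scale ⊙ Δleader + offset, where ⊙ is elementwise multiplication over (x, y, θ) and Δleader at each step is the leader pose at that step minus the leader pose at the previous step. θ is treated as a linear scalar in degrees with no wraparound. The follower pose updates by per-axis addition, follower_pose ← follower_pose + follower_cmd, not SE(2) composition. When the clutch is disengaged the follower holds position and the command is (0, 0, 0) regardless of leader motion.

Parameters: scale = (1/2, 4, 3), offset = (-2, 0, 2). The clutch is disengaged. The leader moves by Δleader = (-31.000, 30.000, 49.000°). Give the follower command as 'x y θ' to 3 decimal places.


clutch disengaged → follower holds; cmd = (0, 0, 0)

0.000 0.000 0.000


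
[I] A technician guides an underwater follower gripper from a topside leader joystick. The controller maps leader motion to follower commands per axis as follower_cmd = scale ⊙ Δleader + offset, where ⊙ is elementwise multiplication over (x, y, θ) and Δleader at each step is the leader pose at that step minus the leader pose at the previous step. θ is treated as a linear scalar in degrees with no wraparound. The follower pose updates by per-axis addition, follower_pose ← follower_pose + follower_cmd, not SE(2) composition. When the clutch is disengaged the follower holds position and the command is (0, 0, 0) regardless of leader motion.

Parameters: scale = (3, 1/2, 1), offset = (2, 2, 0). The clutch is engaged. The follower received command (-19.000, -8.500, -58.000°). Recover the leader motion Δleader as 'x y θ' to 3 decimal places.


-7.000 -21.000 -58.000

axis x: (-19.000 − 2) / (3) = -7.000
axis y: (-8.500 − 2) / (1/2) = -21.000
axis θ: (-58.000 − 0) / (1) = -58.000


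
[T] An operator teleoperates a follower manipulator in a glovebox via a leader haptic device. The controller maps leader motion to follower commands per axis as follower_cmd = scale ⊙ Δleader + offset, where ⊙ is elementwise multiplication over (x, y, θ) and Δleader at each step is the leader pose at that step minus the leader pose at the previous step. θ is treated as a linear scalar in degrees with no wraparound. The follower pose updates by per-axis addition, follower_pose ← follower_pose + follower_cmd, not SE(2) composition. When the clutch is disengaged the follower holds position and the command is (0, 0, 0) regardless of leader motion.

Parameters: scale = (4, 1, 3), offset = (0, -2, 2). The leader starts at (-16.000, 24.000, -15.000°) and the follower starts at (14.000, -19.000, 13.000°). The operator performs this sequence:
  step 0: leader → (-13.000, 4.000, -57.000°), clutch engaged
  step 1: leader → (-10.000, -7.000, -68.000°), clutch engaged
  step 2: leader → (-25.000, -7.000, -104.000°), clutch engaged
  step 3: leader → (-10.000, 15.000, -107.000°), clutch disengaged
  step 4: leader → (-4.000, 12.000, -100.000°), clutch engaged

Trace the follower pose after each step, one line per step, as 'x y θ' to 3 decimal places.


26.000 -41.000 -111.000
38.000 -54.000 -142.000
-22.000 -56.000 -248.000
-22.000 -56.000 -248.000
2.000 -61.000 -225.000

step 0: Δleader=(3.000, -20.000, -42.000°), engaged; cmd=(12.000, -22.000, -124.000°) → follower=(26.000, -41.000, -111.000°)
step 1: Δleader=(3.000, -11.000, -11.000°), engaged; cmd=(12.000, -13.000, -31.000°) → follower=(38.000, -54.000, -142.000°)
step 2: Δleader=(-15.000, 0.000, -36.000°), engaged; cmd=(-60.000, -2.000, -106.000°) → follower=(-22.000, -56.000, -248.000°)
step 3: Δleader=(15.000, 22.000, -3.000°), disengaged; cmd=(0,0,0) → follower holds at (-22.000, -56.000, -248.000°)
step 4: Δleader=(6.000, -3.000, 7.000°), engaged; cmd=(24.000, -5.000, 23.000°) → follower=(2.000, -61.000, -225.000°)


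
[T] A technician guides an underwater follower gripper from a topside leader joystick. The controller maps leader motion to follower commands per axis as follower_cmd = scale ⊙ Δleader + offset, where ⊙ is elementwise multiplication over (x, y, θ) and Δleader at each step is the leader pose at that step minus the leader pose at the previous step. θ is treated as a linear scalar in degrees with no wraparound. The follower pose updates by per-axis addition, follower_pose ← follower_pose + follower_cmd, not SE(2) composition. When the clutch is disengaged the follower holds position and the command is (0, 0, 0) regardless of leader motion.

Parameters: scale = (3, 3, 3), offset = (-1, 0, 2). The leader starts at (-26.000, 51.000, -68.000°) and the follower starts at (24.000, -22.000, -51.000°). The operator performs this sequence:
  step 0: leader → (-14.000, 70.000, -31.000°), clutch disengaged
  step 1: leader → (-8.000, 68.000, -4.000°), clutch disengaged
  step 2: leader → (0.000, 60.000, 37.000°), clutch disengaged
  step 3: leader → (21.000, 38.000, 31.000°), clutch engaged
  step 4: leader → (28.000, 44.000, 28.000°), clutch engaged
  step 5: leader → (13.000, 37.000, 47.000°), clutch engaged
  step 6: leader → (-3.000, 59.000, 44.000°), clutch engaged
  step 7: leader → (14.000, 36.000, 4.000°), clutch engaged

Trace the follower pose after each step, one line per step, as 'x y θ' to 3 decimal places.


24.000 -22.000 -51.000
24.000 -22.000 -51.000
24.000 -22.000 -51.000
86.000 -88.000 -67.000
106.000 -70.000 -74.000
60.000 -91.000 -15.000
11.000 -25.000 -22.000
61.000 -94.000 -140.000

step 0: Δleader=(12.000, 19.000, 37.000°), disengaged; cmd=(0,0,0) → follower holds at (24.000, -22.000, -51.000°)
step 1: Δleader=(6.000, -2.000, 27.000°), disengaged; cmd=(0,0,0) → follower holds at (24.000, -22.000, -51.000°)
step 2: Δleader=(8.000, -8.000, 41.000°), disengaged; cmd=(0,0,0) → follower holds at (24.000, -22.000, -51.000°)
step 3: Δleader=(21.000, -22.000, -6.000°), engaged; cmd=(62.000, -66.000, -16.000°) → follower=(86.000, -88.000, -67.000°)
step 4: Δleader=(7.000, 6.000, -3.000°), engaged; cmd=(20.000, 18.000, -7.000°) → follower=(106.000, -70.000, -74.000°)
step 5: Δleader=(-15.000, -7.000, 19.000°), engaged; cmd=(-46.000, -21.000, 59.000°) → follower=(60.000, -91.000, -15.000°)
step 6: Δleader=(-16.000, 22.000, -3.000°), engaged; cmd=(-49.000, 66.000, -7.000°) → follower=(11.000, -25.000, -22.000°)
step 7: Δleader=(17.000, -23.000, -40.000°), engaged; cmd=(50.000, -69.000, -118.000°) → follower=(61.000, -94.000, -140.000°)


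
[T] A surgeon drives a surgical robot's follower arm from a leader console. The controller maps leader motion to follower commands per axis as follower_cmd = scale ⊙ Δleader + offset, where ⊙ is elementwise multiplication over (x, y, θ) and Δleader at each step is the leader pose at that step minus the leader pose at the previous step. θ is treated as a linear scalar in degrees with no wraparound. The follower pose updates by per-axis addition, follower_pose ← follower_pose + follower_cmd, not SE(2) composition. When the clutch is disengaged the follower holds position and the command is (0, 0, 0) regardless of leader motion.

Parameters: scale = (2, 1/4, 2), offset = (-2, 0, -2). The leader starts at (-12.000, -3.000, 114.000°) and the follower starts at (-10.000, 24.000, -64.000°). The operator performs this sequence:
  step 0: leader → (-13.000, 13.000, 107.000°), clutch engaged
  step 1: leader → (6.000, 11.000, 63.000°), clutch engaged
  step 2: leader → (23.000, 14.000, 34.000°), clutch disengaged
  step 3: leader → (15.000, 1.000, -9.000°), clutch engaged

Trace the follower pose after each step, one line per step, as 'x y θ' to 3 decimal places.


step 0: Δleader=(-1.000, 16.000, -7.000°), engaged; cmd=(-4.000, 4.000, -16.000°) → follower=(-14.000, 28.000, -80.000°)
step 1: Δleader=(19.000, -2.000, -44.000°), engaged; cmd=(36.000, -0.500, -90.000°) → follower=(22.000, 27.500, -170.000°)
step 2: Δleader=(17.000, 3.000, -29.000°), disengaged; cmd=(0,0,0) → follower holds at (22.000, 27.500, -170.000°)
step 3: Δleader=(-8.000, -13.000, -43.000°), engaged; cmd=(-18.000, -3.250, -88.000°) → follower=(4.000, 24.250, -258.000°)

-14.000 28.000 -80.000
22.000 27.500 -170.000
22.000 27.500 -170.000
4.000 24.250 -258.000


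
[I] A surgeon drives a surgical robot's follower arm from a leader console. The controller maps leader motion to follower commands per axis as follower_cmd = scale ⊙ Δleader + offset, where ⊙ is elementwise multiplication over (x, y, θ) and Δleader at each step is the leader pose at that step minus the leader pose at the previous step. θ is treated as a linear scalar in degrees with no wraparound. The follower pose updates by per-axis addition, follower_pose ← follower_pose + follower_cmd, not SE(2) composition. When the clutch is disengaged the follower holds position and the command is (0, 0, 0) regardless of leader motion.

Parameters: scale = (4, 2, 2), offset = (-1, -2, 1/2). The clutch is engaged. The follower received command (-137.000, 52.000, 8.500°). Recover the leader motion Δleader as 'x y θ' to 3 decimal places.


axis x: (-137.000 − -1) / (4) = -34.000
axis y: (52.000 − -2) / (2) = 27.000
axis θ: (8.500 − 1/2) / (2) = 4.000

-34.000 27.000 4.000


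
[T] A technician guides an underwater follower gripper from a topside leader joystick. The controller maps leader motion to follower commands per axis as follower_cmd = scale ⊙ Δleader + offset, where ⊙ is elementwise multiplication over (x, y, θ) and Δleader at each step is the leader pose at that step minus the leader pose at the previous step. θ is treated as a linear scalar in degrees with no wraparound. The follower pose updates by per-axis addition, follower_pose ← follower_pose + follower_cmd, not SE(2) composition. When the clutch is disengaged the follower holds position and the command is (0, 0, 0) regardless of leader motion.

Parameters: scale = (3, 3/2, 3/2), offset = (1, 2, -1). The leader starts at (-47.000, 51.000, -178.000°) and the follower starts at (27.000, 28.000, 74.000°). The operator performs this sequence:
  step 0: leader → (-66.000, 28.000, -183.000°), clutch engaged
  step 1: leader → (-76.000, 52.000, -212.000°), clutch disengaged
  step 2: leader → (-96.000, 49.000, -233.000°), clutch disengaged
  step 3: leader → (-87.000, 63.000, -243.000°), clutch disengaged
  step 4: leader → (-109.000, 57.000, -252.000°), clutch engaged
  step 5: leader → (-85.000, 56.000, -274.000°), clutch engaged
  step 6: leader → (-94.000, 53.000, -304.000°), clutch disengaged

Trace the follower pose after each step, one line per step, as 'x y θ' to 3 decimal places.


step 0: Δleader=(-19.000, -23.000, -5.000°), engaged; cmd=(-56.000, -32.500, -8.500°) → follower=(-29.000, -4.500, 65.500°)
step 1: Δleader=(-10.000, 24.000, -29.000°), disengaged; cmd=(0,0,0) → follower holds at (-29.000, -4.500, 65.500°)
step 2: Δleader=(-20.000, -3.000, -21.000°), disengaged; cmd=(0,0,0) → follower holds at (-29.000, -4.500, 65.500°)
step 3: Δleader=(9.000, 14.000, -10.000°), disengaged; cmd=(0,0,0) → follower holds at (-29.000, -4.500, 65.500°)
step 4: Δleader=(-22.000, -6.000, -9.000°), engaged; cmd=(-65.000, -7.000, -14.500°) → follower=(-94.000, -11.500, 51.000°)
step 5: Δleader=(24.000, -1.000, -22.000°), engaged; cmd=(73.000, 0.500, -34.000°) → follower=(-21.000, -11.000, 17.000°)
step 6: Δleader=(-9.000, -3.000, -30.000°), disengaged; cmd=(0,0,0) → follower holds at (-21.000, -11.000, 17.000°)

-29.000 -4.500 65.500
-29.000 -4.500 65.500
-29.000 -4.500 65.500
-29.000 -4.500 65.500
-94.000 -11.500 51.000
-21.000 -11.000 17.000
-21.000 -11.000 17.000


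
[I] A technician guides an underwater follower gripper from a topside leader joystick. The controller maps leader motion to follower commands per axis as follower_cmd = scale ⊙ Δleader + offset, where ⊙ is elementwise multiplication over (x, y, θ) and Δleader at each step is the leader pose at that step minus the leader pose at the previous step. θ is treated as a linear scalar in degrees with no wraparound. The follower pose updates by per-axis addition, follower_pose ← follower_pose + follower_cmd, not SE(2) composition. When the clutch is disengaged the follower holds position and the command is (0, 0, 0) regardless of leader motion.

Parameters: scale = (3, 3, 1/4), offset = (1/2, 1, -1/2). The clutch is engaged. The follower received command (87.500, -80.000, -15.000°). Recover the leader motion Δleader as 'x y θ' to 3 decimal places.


axis x: (87.500 − 1/2) / (3) = 29.000
axis y: (-80.000 − 1) / (3) = -27.000
axis θ: (-15.000 − -1/2) / (1/4) = -58.000

29.000 -27.000 -58.000


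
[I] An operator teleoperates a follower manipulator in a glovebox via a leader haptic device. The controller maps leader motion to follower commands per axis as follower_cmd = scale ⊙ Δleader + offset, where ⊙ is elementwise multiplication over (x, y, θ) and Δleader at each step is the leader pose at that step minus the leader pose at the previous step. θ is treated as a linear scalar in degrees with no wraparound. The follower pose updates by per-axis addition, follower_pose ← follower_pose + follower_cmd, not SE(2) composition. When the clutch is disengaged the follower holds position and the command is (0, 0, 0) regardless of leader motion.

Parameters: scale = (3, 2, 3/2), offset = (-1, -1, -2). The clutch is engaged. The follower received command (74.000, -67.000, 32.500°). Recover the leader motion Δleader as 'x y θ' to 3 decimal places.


axis x: (74.000 − -1) / (3) = 25.000
axis y: (-67.000 − -1) / (2) = -33.000
axis θ: (32.500 − -2) / (3/2) = 23.000

25.000 -33.000 23.000


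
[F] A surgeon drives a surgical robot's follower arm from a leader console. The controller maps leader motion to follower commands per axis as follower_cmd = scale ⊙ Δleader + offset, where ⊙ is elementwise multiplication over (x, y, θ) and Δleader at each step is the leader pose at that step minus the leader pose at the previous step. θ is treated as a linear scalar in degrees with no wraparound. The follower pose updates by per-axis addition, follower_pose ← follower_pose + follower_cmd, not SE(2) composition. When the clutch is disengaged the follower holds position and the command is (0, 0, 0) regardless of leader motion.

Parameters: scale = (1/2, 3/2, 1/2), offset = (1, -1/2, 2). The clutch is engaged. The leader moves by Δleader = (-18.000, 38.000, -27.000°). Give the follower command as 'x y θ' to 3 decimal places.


axis x: 1/2·-18.000 + 1 = -8.000
axis y: 3/2·38.000 + -1/2 = 56.500
axis θ: 1/2·-27.000 + 2 = -11.500

-8.000 56.500 -11.500


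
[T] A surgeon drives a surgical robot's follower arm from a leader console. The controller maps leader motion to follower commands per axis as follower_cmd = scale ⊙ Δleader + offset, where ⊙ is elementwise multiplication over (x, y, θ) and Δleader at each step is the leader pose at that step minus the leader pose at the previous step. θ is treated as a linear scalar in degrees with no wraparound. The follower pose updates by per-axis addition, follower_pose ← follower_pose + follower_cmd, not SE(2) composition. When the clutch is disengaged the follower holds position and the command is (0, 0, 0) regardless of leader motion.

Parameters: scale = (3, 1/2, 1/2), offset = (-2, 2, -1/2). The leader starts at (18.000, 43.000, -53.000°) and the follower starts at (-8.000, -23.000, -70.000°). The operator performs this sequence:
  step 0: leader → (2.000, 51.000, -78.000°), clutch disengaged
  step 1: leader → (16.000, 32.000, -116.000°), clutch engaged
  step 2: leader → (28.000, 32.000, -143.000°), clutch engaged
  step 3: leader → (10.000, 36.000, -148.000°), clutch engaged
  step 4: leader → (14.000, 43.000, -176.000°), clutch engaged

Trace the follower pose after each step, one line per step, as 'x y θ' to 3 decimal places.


step 0: Δleader=(-16.000, 8.000, -25.000°), disengaged; cmd=(0,0,0) → follower holds at (-8.000, -23.000, -70.000°)
step 1: Δleader=(14.000, -19.000, -38.000°), engaged; cmd=(40.000, -7.500, -19.500°) → follower=(32.000, -30.500, -89.500°)
step 2: Δleader=(12.000, 0.000, -27.000°), engaged; cmd=(34.000, 2.000, -14.000°) → follower=(66.000, -28.500, -103.500°)
step 3: Δleader=(-18.000, 4.000, -5.000°), engaged; cmd=(-56.000, 4.000, -3.000°) → follower=(10.000, -24.500, -106.500°)
step 4: Δleader=(4.000, 7.000, -28.000°), engaged; cmd=(10.000, 5.500, -14.500°) → follower=(20.000, -19.000, -121.000°)

-8.000 -23.000 -70.000
32.000 -30.500 -89.500
66.000 -28.500 -103.500
10.000 -24.500 -106.500
20.000 -19.000 -121.000


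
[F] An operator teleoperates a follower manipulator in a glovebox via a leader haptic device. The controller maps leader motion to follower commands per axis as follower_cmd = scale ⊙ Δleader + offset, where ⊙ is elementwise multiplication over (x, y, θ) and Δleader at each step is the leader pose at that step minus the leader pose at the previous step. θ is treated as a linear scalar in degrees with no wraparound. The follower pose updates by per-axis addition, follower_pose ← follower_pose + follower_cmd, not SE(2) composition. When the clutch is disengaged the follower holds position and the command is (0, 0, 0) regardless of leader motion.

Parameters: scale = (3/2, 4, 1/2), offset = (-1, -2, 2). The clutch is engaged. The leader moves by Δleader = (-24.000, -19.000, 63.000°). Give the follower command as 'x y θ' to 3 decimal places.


axis x: 3/2·-24.000 + -1 = -37.000
axis y: 4·-19.000 + -2 = -78.000
axis θ: 1/2·63.000 + 2 = 33.500

-37.000 -78.000 33.500


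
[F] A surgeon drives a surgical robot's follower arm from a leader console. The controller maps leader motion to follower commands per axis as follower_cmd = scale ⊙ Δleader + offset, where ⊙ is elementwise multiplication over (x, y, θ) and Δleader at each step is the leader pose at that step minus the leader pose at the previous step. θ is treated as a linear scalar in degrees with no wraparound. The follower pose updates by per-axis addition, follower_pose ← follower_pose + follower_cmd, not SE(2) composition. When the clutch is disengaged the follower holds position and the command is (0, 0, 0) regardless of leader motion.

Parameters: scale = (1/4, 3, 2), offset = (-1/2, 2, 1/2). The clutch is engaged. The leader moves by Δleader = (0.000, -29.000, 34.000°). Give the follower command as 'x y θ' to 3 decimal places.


-0.500 -85.000 68.500

axis x: 1/4·0.000 + -1/2 = -0.500
axis y: 3·-29.000 + 2 = -85.000
axis θ: 2·34.000 + 1/2 = 68.500


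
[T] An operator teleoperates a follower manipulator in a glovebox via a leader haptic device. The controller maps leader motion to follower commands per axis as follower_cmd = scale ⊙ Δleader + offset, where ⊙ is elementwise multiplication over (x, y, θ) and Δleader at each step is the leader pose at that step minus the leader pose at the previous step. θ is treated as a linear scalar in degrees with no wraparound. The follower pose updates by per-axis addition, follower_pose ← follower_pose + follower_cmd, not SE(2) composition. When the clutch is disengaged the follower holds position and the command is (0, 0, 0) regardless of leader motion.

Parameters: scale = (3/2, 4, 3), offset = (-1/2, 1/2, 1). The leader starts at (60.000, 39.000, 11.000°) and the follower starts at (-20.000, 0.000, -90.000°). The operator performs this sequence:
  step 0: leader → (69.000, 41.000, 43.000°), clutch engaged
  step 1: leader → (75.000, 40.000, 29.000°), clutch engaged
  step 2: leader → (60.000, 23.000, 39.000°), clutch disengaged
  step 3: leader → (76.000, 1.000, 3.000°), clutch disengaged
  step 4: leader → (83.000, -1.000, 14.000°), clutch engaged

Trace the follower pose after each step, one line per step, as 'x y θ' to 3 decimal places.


step 0: Δleader=(9.000, 2.000, 32.000°), engaged; cmd=(13.000, 8.500, 97.000°) → follower=(-7.000, 8.500, 7.000°)
step 1: Δleader=(6.000, -1.000, -14.000°), engaged; cmd=(8.500, -3.500, -41.000°) → follower=(1.500, 5.000, -34.000°)
step 2: Δleader=(-15.000, -17.000, 10.000°), disengaged; cmd=(0,0,0) → follower holds at (1.500, 5.000, -34.000°)
step 3: Δleader=(16.000, -22.000, -36.000°), disengaged; cmd=(0,0,0) → follower holds at (1.500, 5.000, -34.000°)
step 4: Δleader=(7.000, -2.000, 11.000°), engaged; cmd=(10.000, -7.500, 34.000°) → follower=(11.500, -2.500, 0.000°)

-7.000 8.500 7.000
1.500 5.000 -34.000
1.500 5.000 -34.000
1.500 5.000 -34.000
11.500 -2.500 0.000


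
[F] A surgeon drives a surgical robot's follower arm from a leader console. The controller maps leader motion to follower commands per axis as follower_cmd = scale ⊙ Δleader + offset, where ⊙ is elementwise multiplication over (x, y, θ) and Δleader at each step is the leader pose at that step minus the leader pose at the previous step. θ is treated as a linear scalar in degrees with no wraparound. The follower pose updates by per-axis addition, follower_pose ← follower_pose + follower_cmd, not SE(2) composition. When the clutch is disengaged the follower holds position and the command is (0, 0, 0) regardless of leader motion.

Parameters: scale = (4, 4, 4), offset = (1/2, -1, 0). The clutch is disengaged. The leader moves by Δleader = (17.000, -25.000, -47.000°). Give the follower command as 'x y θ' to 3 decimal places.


0.000 0.000 0.000

clutch disengaged → follower holds; cmd = (0, 0, 0)


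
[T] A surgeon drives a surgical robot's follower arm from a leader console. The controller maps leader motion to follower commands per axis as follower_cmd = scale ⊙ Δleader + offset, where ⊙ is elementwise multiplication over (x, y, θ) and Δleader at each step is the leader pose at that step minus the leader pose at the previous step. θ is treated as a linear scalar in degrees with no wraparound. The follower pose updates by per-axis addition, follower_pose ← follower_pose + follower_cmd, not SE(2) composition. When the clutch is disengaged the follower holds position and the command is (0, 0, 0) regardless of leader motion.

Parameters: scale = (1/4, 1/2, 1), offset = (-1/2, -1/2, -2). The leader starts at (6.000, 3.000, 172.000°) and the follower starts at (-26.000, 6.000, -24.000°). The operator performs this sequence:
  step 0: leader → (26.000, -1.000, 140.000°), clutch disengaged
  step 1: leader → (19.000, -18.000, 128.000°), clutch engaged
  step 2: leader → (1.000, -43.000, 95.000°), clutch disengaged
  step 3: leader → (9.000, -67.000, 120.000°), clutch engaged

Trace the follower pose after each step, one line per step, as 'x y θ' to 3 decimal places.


-26.000 6.000 -24.000
-28.250 -3.000 -38.000
-28.250 -3.000 -38.000
-26.750 -15.500 -15.000

step 0: Δleader=(20.000, -4.000, -32.000°), disengaged; cmd=(0,0,0) → follower holds at (-26.000, 6.000, -24.000°)
step 1: Δleader=(-7.000, -17.000, -12.000°), engaged; cmd=(-2.250, -9.000, -14.000°) → follower=(-28.250, -3.000, -38.000°)
step 2: Δleader=(-18.000, -25.000, -33.000°), disengaged; cmd=(0,0,0) → follower holds at (-28.250, -3.000, -38.000°)
step 3: Δleader=(8.000, -24.000, 25.000°), engaged; cmd=(1.500, -12.500, 23.000°) → follower=(-26.750, -15.500, -15.000°)
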